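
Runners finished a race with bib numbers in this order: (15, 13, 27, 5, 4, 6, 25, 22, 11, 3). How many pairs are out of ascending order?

28 inversions

Element-by-element contributions:
15: 6
13: 5
27: 7
5: 2
4: 1
6: 1
25: 3
22: 2
11: 1
3: 0
Sum: 6 + 5 + 7 + 2 + 1 + 1 + 3 + 2 + 1 + 0 = 28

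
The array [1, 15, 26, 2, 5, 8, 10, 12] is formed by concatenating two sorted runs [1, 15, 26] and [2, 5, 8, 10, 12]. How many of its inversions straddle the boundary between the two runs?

10

For each element r of the right run, count left-run elements greater than r:
r = 2: 15, 26 → 2
r = 5: 15, 26 → 2
r = 8: 15, 26 → 2
r = 10: 15, 26 → 2
r = 12: 15, 26 → 2
Cross-inversions: 2 + 2 + 2 + 2 + 2 = 10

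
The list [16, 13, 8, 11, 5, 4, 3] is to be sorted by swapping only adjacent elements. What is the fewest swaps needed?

20 adjacent swaps

Each adjacent swap fixes exactly one inversion, so the minimum swap count equals the number of inversions.
Count inversions — for each element, later elements that are smaller:
16: 13, 8, 11, 5, 4, 3 → 6
13: 8, 11, 5, 4, 3 → 5
8: 5, 4, 3 → 3
11: 5, 4, 3 → 3
5: 4, 3 → 2
4: 3 → 1
3: none → 0
Total inversions: 6 + 5 + 3 + 3 + 2 + 1 + 0 = 20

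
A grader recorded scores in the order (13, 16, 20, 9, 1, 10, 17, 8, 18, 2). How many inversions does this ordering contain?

26

Element-by-element contributions:
13 → 9, 1, 10, 8, 2 → 5
16 → 9, 1, 10, 8, 2 → 5
20 → 9, 1, 10, 17, 8, 18, 2 → 7
9 → 1, 8, 2 → 3
1 → none → 0
10 → 8, 2 → 2
17 → 8, 2 → 2
8 → 2 → 1
18 → 2 → 1
2 → none → 0
Sum: 5 + 5 + 7 + 3 + 0 + 2 + 2 + 1 + 1 + 0 = 26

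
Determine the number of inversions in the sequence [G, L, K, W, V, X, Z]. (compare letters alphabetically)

2 inversions

Sweep left to right; for each value list the smaller values that follow it:
G: 0
L: 1
K: 0
W: 1
V: 0
X: 0
Z: 0
Sum: 0 + 1 + 0 + 1 + 0 + 0 + 0 = 2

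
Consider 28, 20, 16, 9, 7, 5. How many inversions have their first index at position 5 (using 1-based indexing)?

The element at index 5 is 7.
Elements after it: 5
Those smaller than 7: 5

1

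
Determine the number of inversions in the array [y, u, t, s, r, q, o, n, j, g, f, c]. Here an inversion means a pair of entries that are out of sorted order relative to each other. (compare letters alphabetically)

There are 66 out-of-order pairs.

Count, for each position, how many later elements it exceeds:
y: 11
u: 10
t: 9
s: 8
r: 7
q: 6
o: 5
n: 4
j: 3
g: 2
f: 1
c: 0
Sum: 11 + 10 + 9 + 8 + 7 + 6 + 5 + 4 + 3 + 2 + 1 + 0 = 66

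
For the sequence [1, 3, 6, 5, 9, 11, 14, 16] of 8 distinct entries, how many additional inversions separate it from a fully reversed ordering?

27 inversions short

Maximum inversions for 8 distinct elements is C(8, 2) = 8·7/2 = 28.
Current inversions — for each element, count later smaller elements:
1: 0
3: 0
6: 1
5: 0
9: 0
11: 0
14: 0
16: 0
Current total: 0 + 0 + 1 + 0 + 0 + 0 + 0 + 0 = 1
Shortfall: 28 − 1 = 27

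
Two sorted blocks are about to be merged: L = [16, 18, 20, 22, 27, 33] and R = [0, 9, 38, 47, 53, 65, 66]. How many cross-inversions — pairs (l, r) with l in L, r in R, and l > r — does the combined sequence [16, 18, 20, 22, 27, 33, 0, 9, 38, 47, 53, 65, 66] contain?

12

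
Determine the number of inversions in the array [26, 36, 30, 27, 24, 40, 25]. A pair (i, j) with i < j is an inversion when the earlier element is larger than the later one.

12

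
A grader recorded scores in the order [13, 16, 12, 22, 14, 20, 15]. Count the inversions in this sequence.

For each element, count later entries that are smaller:
13: 1
16: 3
12: 0
22: 3
14: 0
20: 1
15: 0
Sum: 1 + 3 + 0 + 3 + 0 + 1 + 0 = 8

Out-of-order pairs: 8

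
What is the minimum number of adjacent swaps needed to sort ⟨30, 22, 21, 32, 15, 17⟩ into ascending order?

Each adjacent swap fixes exactly one inversion, so the minimum swap count equals the number of inversions.
Count inversions — for each element, later elements that are smaller:
30: 22, 21, 15, 17 → 4
22: 21, 15, 17 → 3
21: 15, 17 → 2
32: 15, 17 → 2
15: none → 0
17: none → 0
Total inversions: 4 + 3 + 2 + 2 + 0 + 0 = 11

Swaps: 11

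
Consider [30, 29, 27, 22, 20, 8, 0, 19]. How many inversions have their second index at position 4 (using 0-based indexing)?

The element at index 4 is 20.
Elements before it: 30, 29, 27, 22
Those larger than 20: 30, 29, 27, 22

4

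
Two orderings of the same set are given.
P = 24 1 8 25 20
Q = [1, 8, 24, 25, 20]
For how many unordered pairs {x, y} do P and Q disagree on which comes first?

2 disagreeing pairs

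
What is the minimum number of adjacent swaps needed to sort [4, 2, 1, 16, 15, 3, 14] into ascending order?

Each adjacent swap fixes exactly one inversion, so the minimum swap count equals the number of inversions.
Count inversions — for each element, later elements that are smaller:
4: 2, 1, 3 → 3
2: 1 → 1
1: none → 0
16: 15, 3, 14 → 3
15: 3, 14 → 2
3: none → 0
14: none → 0
Total inversions: 3 + 1 + 0 + 3 + 2 + 0 + 0 = 9

9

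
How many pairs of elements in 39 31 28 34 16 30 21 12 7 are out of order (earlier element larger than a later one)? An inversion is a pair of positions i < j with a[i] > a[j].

Out-of-order pairs: 31

For each element, count later entries that are smaller:
39 → 31, 28, 34, 16, 30, 21, 12, 7 → 8
31 → 28, 16, 30, 21, 12, 7 → 6
28 → 16, 21, 12, 7 → 4
34 → 16, 30, 21, 12, 7 → 5
16 → 12, 7 → 2
30 → 21, 12, 7 → 3
21 → 12, 7 → 2
12 → 7 → 1
7 → none → 0
Sum: 8 + 6 + 4 + 5 + 2 + 3 + 2 + 1 + 0 = 31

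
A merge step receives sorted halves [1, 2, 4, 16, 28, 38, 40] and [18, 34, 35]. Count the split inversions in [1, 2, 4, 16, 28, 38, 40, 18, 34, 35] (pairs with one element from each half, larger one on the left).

7

Count, for every r in R, how many entries of L exceed r:
r = 18: 28, 38, 40 → 3
r = 34: 38, 40 → 2
r = 35: 38, 40 → 2
Cross-inversions: 3 + 2 + 2 = 7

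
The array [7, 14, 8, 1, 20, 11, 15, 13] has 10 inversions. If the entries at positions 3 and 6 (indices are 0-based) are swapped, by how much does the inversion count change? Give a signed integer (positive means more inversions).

Positions 3 and 6 hold 1 and 15; after swapping, the array is [7, 14, 8, 15, 20, 11, 1, 13].
For each element, count later entries that are smaller:
7: 1
14: 4
8: 1
15: 3
20: 3
11: 1
1: 0
13: 0
Sum: 1 + 4 + 1 + 3 + 3 + 1 + 0 + 0 = 13
Change: 13 − 10 = +3

+3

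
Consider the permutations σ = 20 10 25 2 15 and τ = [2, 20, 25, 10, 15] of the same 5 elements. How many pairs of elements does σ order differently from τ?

Assign each item its position (1..5) in the first ordering, then rewrite the second ordering as that position sequence:
positions: 20→1, 10→2, 25→3, 2→4, 15→5
second ordering as positions: [4, 1, 3, 2, 5]
Discordant pairs = inversions in this position sequence.
4: 1, 3, 2 → 3
1: 0
3: 2 → 1
2: 0
5: 0
Total: 3 + 0 + 1 + 0 + 0 = 4

4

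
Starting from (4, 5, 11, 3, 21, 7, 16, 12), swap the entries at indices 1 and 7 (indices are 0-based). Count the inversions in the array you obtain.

13 inversions

Positions 1 and 7 hold 5 and 12; after swapping, the array is [4, 12, 11, 3, 21, 7, 16, 5].
Element-by-element contributions:
4 → 3 → 1
12 → 11, 3, 7, 5 → 4
11 → 3, 7, 5 → 3
3 → none → 0
21 → 7, 16, 5 → 3
7 → 5 → 1
16 → 5 → 1
5 → none → 0
Sum: 1 + 4 + 3 + 0 + 3 + 1 + 1 + 0 = 13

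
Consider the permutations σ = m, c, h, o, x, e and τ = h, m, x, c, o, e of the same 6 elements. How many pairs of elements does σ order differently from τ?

4

Assign each item its position (1..6) in the first ordering, then rewrite the second ordering as that position sequence:
positions: m→1, c→2, h→3, o→4, x→5, e→6
second ordering as positions: [3, 1, 5, 2, 4, 6]
Discordant pairs = inversions in this position sequence.
3: 1, 2 → 2
1: 0
5: 2, 4 → 2
2: 0
4: 0
6: 0
Total: 2 + 0 + 2 + 0 + 0 + 0 = 4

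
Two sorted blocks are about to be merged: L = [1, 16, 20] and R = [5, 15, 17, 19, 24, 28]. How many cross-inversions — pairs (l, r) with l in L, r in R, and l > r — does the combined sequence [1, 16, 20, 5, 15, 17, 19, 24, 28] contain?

For each element r of the right run, count left-run elements greater than r:
r = 5: 16, 20 → 2
r = 15: 16, 20 → 2
r = 17: 20 → 1
r = 19: 20 → 1
r = 24: none → 0
r = 28: none → 0
Cross-inversions: 2 + 2 + 1 + 1 + 0 + 0 = 6

Cross-inversions: 6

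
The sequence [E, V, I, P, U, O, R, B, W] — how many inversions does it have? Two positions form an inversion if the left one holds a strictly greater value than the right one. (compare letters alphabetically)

Count, for each position, how many later elements it exceeds:
E → B → 1
V → I, P, U, O, R, B → 6
I → B → 1
P → O, B → 2
U → O, R, B → 3
O → B → 1
R → B → 1
B → none → 0
W → none → 0
Sum: 1 + 6 + 1 + 2 + 3 + 1 + 1 + 0 + 0 = 15

15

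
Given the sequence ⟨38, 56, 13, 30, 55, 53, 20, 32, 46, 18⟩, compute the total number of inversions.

Element-by-element contributions:
38 → 13, 30, 20, 32, 18 → 5
56 → 13, 30, 55, 53, 20, 32, 46, 18 → 8
13 → none → 0
30 → 20, 18 → 2
55 → 53, 20, 32, 46, 18 → 5
53 → 20, 32, 46, 18 → 4
20 → 18 → 1
32 → 18 → 1
46 → 18 → 1
18 → none → 0
Sum: 5 + 8 + 0 + 2 + 5 + 4 + 1 + 1 + 1 + 0 = 27

27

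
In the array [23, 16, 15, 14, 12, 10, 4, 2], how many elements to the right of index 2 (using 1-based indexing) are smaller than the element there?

6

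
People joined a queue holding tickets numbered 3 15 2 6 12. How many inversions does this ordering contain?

Listing every pair i<j with a[i]>a[j] (using 0-based positions):
(0,2): 3 > 2
(1,2): 15 > 2
(1,3): 15 > 6
(1,4): 15 > 12
That's 4 pairs.

4 inversions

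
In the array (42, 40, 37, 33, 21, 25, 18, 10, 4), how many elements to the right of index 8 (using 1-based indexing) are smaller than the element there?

1 such element

The element at index 8 is 10.
Elements after it: 4
Those smaller than 10: 4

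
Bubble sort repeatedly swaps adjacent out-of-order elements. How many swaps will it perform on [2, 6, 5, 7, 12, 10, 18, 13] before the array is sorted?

There are 3 swaps.

Minimum adjacent swaps = number of inversions (each swap of adjacent out-of-order elements removes one inversion and no swap can remove more).
Count inversions — for each element, later elements that are smaller:
2: none → 0
6: 5 → 1
5: none → 0
7: none → 0
12: 10 → 1
10: none → 0
18: 13 → 1
13: none → 0
Total inversions: 0 + 1 + 0 + 0 + 1 + 0 + 1 + 0 = 3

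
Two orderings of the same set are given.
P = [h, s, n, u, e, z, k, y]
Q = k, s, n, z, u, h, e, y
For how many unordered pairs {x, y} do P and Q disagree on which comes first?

12 disagreeing pairs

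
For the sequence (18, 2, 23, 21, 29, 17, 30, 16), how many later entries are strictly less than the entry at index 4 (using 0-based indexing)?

2

The element at index 4 is 29.
Elements after it: 17, 30, 16
Those smaller than 29: 17, 16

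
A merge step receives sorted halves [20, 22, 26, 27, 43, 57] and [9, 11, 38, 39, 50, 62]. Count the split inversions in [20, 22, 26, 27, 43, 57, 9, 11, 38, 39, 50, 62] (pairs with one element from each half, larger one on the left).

17

Take each right-half value and tally the left-half values above it:
r = 9: 20, 22, 26, 27, 43, 57 → 6
r = 11: 20, 22, 26, 27, 43, 57 → 6
r = 38: 43, 57 → 2
r = 39: 43, 57 → 2
r = 50: 57 → 1
r = 62: none → 0
Cross-inversions: 6 + 6 + 2 + 2 + 1 + 0 = 17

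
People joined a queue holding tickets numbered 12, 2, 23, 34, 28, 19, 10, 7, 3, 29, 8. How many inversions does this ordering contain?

There are 31 inversions.

For each element, count later entries that are smaller:
12 → 2, 10, 7, 3, 8 → 5
2 → none → 0
23 → 19, 10, 7, 3, 8 → 5
34 → 28, 19, 10, 7, 3, 29, 8 → 7
28 → 19, 10, 7, 3, 8 → 5
19 → 10, 7, 3, 8 → 4
10 → 7, 3, 8 → 3
7 → 3 → 1
3 → none → 0
29 → 8 → 1
8 → none → 0
Sum: 5 + 0 + 5 + 7 + 5 + 4 + 3 + 1 + 0 + 1 + 0 = 31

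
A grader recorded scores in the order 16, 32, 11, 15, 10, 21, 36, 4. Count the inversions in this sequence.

16

For each element, count later entries that are smaller:
16: 4
32: 5
11: 2
15: 2
10: 1
21: 1
36: 1
4: 0
Sum: 4 + 5 + 2 + 2 + 1 + 1 + 1 + 0 = 16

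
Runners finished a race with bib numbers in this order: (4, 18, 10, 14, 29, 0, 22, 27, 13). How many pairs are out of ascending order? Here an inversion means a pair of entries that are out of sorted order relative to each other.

Count, for each position, how many later elements it exceeds:
4 → 0 → 1
18 → 10, 14, 0, 13 → 4
10 → 0 → 1
14 → 0, 13 → 2
29 → 0, 22, 27, 13 → 4
0 → none → 0
22 → 13 → 1
27 → 13 → 1
13 → none → 0
Sum: 1 + 4 + 1 + 2 + 4 + 0 + 1 + 1 + 0 = 14

14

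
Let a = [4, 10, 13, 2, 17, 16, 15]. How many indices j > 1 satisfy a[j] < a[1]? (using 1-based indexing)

1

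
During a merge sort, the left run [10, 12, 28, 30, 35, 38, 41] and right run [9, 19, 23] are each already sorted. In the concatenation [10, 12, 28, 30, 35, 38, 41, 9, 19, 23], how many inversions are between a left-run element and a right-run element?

17 split inversions

For each element r of the right run, count left-run elements greater than r:
r = 9: 10, 12, 28, 30, 35, 38, 41 → 7
r = 19: 28, 30, 35, 38, 41 → 5
r = 23: 28, 30, 35, 38, 41 → 5
Cross-inversions: 7 + 5 + 5 = 17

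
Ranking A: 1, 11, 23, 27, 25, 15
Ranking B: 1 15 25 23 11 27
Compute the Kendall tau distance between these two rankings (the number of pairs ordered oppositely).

Assign each item its position (1..6) in the first ordering, then rewrite the second ordering as that position sequence:
positions: 1→1, 11→2, 23→3, 27→4, 25→5, 15→6
second ordering as positions: [1, 6, 5, 3, 2, 4]
Discordant pairs = inversions in this position sequence.
1: 0
6: 5, 3, 2, 4 → 4
5: 3, 2, 4 → 3
3: 2 → 1
2: 0
4: 0
Total: 0 + 4 + 3 + 1 + 0 + 0 = 8

Discordant pairs: 8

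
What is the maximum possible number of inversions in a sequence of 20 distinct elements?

190 inversions

A reversed (strictly descending) arrangement makes every pair an inversion, giving C(20, 2) inversions.
C(20, 2) = 20·19/2 = 190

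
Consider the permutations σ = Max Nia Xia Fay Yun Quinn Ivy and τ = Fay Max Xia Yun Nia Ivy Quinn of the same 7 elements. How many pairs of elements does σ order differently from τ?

Assign each item its position (1..7) in the first ordering, then rewrite the second ordering as that position sequence:
positions: Max→1, Nia→2, Xia→3, Fay→4, Yun→5, Quinn→6, Ivy→7
second ordering as positions: [4, 1, 3, 5, 2, 7, 6]
Discordant pairs = inversions in this position sequence.
4: 1, 3, 2 → 3
1: 0
3: 2 → 1
5: 2 → 1
2: 0
7: 6 → 1
6: 0
Total: 3 + 0 + 1 + 1 + 0 + 1 + 0 = 6

6 discordant pairs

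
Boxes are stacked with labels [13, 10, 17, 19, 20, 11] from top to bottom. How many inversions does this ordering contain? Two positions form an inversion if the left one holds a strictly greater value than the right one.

Inversion pairs (indices are 1-based):
(1,2): 13 > 10
(1,6): 13 > 11
(3,6): 17 > 11
(4,6): 19 > 11
(5,6): 20 > 11
That's 5 pairs.

There are 5 inversions.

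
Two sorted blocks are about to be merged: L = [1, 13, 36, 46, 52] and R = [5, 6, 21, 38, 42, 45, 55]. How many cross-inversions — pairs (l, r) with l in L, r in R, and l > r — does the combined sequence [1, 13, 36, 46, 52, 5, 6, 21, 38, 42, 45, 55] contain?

17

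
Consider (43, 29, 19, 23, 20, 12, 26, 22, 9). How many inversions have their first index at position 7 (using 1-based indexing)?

2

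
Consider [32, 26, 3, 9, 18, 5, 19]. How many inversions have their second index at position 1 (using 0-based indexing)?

The element at index 1 is 26.
Elements before it: 32
Those larger than 26: 32

1 such element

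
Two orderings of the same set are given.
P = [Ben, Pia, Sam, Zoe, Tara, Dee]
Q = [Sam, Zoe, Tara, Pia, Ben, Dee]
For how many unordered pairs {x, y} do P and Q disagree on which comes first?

7 disagreeing pairs

Assign each item its position (1..6) in the first ordering, then rewrite the second ordering as that position sequence:
positions: Ben→1, Pia→2, Sam→3, Zoe→4, Tara→5, Dee→6
second ordering as positions: [3, 4, 5, 2, 1, 6]
Discordant pairs = inversions in this position sequence.
3: 2, 1 → 2
4: 2, 1 → 2
5: 2, 1 → 2
2: 1 → 1
1: 0
6: 0
Total: 2 + 2 + 2 + 1 + 0 + 0 = 7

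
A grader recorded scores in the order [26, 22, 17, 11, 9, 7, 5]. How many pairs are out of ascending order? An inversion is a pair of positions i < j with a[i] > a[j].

Count, for each position, how many later elements it exceeds:
26 → 22, 17, 11, 9, 7, 5 → 6
22 → 17, 11, 9, 7, 5 → 5
17 → 11, 9, 7, 5 → 4
11 → 9, 7, 5 → 3
9 → 7, 5 → 2
7 → 5 → 1
5 → none → 0
Sum: 6 + 5 + 4 + 3 + 2 + 1 + 0 = 21

Inversions: 21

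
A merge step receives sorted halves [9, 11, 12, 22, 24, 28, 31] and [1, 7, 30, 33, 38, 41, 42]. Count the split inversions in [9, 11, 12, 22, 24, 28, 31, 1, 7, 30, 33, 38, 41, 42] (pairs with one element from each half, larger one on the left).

15

For each element r of the right run, count left-run elements greater than r:
r = 1: 9, 11, 12, 22, 24, 28, 31 → 7
r = 7: 9, 11, 12, 22, 24, 28, 31 → 7
r = 30: 31 → 1
r = 33: none → 0
r = 38: none → 0
r = 41: none → 0
r = 42: none → 0
Cross-inversions: 7 + 7 + 1 + 0 + 0 + 0 + 0 = 15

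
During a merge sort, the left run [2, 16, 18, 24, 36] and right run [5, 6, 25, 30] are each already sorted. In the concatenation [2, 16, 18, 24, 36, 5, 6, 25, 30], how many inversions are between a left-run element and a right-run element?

Count, for every r in R, how many entries of L exceed r:
r = 5: 16, 18, 24, 36 → 4
r = 6: 16, 18, 24, 36 → 4
r = 25: 36 → 1
r = 30: 36 → 1
Cross-inversions: 4 + 4 + 1 + 1 = 10

There are 10 cross-inversions.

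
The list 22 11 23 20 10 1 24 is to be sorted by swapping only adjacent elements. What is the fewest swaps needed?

Each adjacent swap fixes exactly one inversion, so the minimum swap count equals the number of inversions.
Count inversions — for each element, later elements that are smaller:
22: 11, 20, 10, 1 → 4
11: 10, 1 → 2
23: 20, 10, 1 → 3
20: 10, 1 → 2
10: 1 → 1
1: none → 0
24: none → 0
Total inversions: 4 + 2 + 3 + 2 + 1 + 0 + 0 = 12

12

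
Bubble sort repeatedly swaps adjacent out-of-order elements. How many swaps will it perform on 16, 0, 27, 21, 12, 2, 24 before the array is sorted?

10 swaps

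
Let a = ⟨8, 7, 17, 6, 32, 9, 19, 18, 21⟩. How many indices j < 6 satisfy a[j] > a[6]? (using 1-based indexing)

2

The element at index 6 is 9.
Elements before it: 8, 7, 17, 6, 32
Those larger than 9: 17, 32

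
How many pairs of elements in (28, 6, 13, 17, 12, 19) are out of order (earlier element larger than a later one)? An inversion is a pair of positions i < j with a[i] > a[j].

7 inversions

Inversion pairs (indices are 1-based):
(1,2): 28 > 6
(1,3): 28 > 13
(1,4): 28 > 17
(1,5): 28 > 12
(1,6): 28 > 19
(3,5): 13 > 12
(4,5): 17 > 12
That's 7 pairs.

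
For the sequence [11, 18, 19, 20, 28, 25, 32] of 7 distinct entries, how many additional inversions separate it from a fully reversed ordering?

20 inversions short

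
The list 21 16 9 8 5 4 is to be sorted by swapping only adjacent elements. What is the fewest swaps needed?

Swaps: 15

The minimum number of adjacent swaps to sort an array equals its inversion count, since every such swap removes exactly one inversion.
Count inversions — for each element, later elements that are smaller:
21: 16, 9, 8, 5, 4 → 5
16: 9, 8, 5, 4 → 4
9: 8, 5, 4 → 3
8: 5, 4 → 2
5: 4 → 1
4: none → 0
Total inversions: 5 + 4 + 3 + 2 + 1 + 0 = 15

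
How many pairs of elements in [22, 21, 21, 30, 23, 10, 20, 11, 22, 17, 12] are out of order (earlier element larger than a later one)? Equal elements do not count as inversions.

Sweep left to right; for each value list the smaller values that follow it:
22: 7
21: 5
21: 5
30: 7
23: 6
10: 0
20: 3
11: 0
22: 2
17: 1
12: 0
Sum: 7 + 5 + 5 + 7 + 6 + 0 + 3 + 0 + 2 + 1 + 0 = 36

36 inversions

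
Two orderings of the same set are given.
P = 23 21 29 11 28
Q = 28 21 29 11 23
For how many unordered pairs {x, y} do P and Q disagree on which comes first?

Assign each item its position (1..5) in the first ordering, then rewrite the second ordering as that position sequence:
positions: 23→1, 21→2, 29→3, 11→4, 28→5
second ordering as positions: [5, 2, 3, 4, 1]
Discordant pairs = inversions in this position sequence.
5: 2, 3, 4, 1 → 4
2: 1 → 1
3: 1 → 1
4: 1 → 1
1: 0
Total: 4 + 1 + 1 + 1 + 0 = 7

There are 7 disagreeing pairs.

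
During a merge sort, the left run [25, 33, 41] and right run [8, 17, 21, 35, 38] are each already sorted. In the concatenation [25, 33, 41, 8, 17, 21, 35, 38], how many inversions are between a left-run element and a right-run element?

11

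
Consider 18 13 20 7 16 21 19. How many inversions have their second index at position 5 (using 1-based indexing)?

2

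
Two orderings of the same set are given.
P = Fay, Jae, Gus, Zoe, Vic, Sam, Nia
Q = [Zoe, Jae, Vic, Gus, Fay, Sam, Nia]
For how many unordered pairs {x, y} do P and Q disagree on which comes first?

7

Assign each item its position (1..7) in the first ordering, then rewrite the second ordering as that position sequence:
positions: Fay→1, Jae→2, Gus→3, Zoe→4, Vic→5, Sam→6, Nia→7
second ordering as positions: [4, 2, 5, 3, 1, 6, 7]
Discordant pairs = inversions in this position sequence.
4: 2, 3, 1 → 3
2: 1 → 1
5: 3, 1 → 2
3: 1 → 1
1: 0
6: 0
7: 0
Total: 3 + 1 + 2 + 1 + 0 + 0 + 0 = 7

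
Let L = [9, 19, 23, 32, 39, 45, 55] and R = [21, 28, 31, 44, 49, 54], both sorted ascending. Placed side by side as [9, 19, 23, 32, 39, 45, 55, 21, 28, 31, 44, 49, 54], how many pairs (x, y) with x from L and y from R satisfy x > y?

17

For each element r of the right run, count left-run elements greater than r:
r = 21: 23, 32, 39, 45, 55 → 5
r = 28: 32, 39, 45, 55 → 4
r = 31: 32, 39, 45, 55 → 4
r = 44: 45, 55 → 2
r = 49: 55 → 1
r = 54: 55 → 1
Cross-inversions: 5 + 4 + 4 + 2 + 1 + 1 = 17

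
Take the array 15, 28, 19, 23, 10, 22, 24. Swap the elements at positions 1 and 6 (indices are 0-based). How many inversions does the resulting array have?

8

Positions 1 and 6 hold 28 and 24; after swapping, the array is [15, 24, 19, 23, 10, 22, 28].
Sweep left to right; for each value list the smaller values that follow it:
15 → 10 → 1
24 → 19, 23, 10, 22 → 4
19 → 10 → 1
23 → 10, 22 → 2
10 → none → 0
22 → none → 0
28 → none → 0
Sum: 1 + 4 + 1 + 2 + 0 + 0 + 0 = 8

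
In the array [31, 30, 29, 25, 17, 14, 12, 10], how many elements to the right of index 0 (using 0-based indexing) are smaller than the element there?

The element at index 0 is 31.
Elements after it: 30, 29, 25, 17, 14, 12, 10
Those smaller than 31: 30, 29, 25, 17, 14, 12, 10

7 such elements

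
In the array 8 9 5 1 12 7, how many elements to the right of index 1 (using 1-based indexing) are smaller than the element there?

3

The element at index 1 is 8.
Elements after it: 9, 5, 1, 12, 7
Those smaller than 8: 5, 1, 7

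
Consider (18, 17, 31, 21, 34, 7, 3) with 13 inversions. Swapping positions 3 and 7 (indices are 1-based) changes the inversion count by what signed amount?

-5

Positions 3 and 7 hold 31 and 3; after swapping, the array is [18, 17, 3, 21, 34, 7, 31].
Element-by-element contributions:
18: 3
17: 2
3: 0
21: 1
34: 2
7: 0
31: 0
Sum: 3 + 2 + 0 + 1 + 2 + 0 + 0 = 8
Change: 8 − 13 = -5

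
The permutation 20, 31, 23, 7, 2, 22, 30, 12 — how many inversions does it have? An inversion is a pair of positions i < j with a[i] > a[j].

16 inversions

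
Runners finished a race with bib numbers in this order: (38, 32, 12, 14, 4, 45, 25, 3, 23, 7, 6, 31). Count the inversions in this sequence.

Count, for each position, how many later elements it exceeds:
38: 10
32: 9
12: 4
14: 4
4: 1
45: 6
25: 4
3: 0
23: 2
7: 1
6: 0
31: 0
Sum: 10 + 9 + 4 + 4 + 1 + 6 + 4 + 0 + 2 + 1 + 0 + 0 = 41

41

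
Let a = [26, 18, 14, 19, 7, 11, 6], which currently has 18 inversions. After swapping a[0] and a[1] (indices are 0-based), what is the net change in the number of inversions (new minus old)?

Positions 0 and 1 hold 26 and 18; after swapping, the array is [18, 26, 14, 19, 7, 11, 6].
Sweep left to right; for each value list the smaller values that follow it:
18: 4
26: 5
14: 3
19: 3
7: 1
11: 1
6: 0
Sum: 4 + 5 + 3 + 3 + 1 + 1 + 0 = 17
Change: 17 − 18 = -1

-1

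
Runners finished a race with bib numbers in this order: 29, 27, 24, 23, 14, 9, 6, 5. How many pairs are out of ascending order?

For each element, count later entries that are smaller:
29: 7
27: 6
24: 5
23: 4
14: 3
9: 2
6: 1
5: 0
Sum: 7 + 6 + 5 + 4 + 3 + 2 + 1 + 0 = 28

Inversions: 28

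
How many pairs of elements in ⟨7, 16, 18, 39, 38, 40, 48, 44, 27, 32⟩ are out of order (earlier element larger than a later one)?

12 out-of-order pairs

Element-by-element contributions:
7 → none → 0
16 → none → 0
18 → none → 0
39 → 38, 27, 32 → 3
38 → 27, 32 → 2
40 → 27, 32 → 2
48 → 44, 27, 32 → 3
44 → 27, 32 → 2
27 → none → 0
32 → none → 0
Sum: 0 + 0 + 0 + 3 + 2 + 2 + 3 + 2 + 0 + 0 = 12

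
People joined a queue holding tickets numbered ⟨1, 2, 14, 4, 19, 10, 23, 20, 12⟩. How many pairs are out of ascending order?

8

Element-by-element contributions:
1 → none → 0
2 → none → 0
14 → 4, 10, 12 → 3
4 → none → 0
19 → 10, 12 → 2
10 → none → 0
23 → 20, 12 → 2
20 → 12 → 1
12 → none → 0
Sum: 0 + 0 + 3 + 0 + 2 + 0 + 2 + 1 + 0 = 8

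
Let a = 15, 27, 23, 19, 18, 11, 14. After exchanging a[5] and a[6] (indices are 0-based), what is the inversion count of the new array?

Positions 5 and 6 hold 11 and 14; after swapping, the array is [15, 27, 23, 19, 18, 14, 11].
For each element, count later entries that are smaller:
15 → 14, 11 → 2
27 → 23, 19, 18, 14, 11 → 5
23 → 19, 18, 14, 11 → 4
19 → 18, 14, 11 → 3
18 → 14, 11 → 2
14 → 11 → 1
11 → none → 0
Sum: 2 + 5 + 4 + 3 + 2 + 1 + 0 = 17

17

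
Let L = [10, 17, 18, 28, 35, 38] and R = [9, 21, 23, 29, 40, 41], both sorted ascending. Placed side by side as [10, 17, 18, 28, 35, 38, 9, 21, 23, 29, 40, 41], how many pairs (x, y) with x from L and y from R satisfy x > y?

14 split inversions

Take each right-half value and tally the left-half values above it:
r = 9: 10, 17, 18, 28, 35, 38 → 6
r = 21: 28, 35, 38 → 3
r = 23: 28, 35, 38 → 3
r = 29: 35, 38 → 2
r = 40: none → 0
r = 41: none → 0
Cross-inversions: 6 + 3 + 3 + 2 + 0 + 0 = 14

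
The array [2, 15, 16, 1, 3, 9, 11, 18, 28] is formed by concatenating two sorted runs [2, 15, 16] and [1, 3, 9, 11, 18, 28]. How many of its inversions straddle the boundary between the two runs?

9

Count, for every r in R, how many entries of L exceed r:
r = 1: 2, 15, 16 → 3
r = 3: 15, 16 → 2
r = 9: 15, 16 → 2
r = 11: 15, 16 → 2
r = 18: none → 0
r = 28: none → 0
Cross-inversions: 3 + 2 + 2 + 2 + 0 + 0 = 9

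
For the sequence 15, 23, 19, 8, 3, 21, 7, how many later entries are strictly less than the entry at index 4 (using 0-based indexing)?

0

The element at index 4 is 3.
Elements after it: 21, 7
None of them are smaller than 3.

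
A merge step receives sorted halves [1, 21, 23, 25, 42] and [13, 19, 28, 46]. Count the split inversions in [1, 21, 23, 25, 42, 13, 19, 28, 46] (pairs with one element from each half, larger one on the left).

9

Count, for every r in R, how many entries of L exceed r:
r = 13: 21, 23, 25, 42 → 4
r = 19: 21, 23, 25, 42 → 4
r = 28: 42 → 1
r = 46: none → 0
Cross-inversions: 4 + 4 + 1 + 0 = 9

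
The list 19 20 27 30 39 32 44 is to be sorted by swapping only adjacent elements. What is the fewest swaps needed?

1

The minimum number of adjacent swaps to sort an array equals its inversion count, since every such swap removes exactly one inversion.
Count inversions — for each element, later elements that are smaller:
19: none → 0
20: none → 0
27: none → 0
30: none → 0
39: 32 → 1
32: none → 0
44: none → 0
Total inversions: 0 + 0 + 0 + 0 + 1 + 0 + 0 = 1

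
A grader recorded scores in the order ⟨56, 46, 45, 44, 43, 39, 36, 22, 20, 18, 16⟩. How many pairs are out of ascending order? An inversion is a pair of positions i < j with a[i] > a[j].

55

Element-by-element contributions:
56 → 46, 45, 44, 43, 39, 36, 22, 20, 18, 16 → 10
46 → 45, 44, 43, 39, 36, 22, 20, 18, 16 → 9
45 → 44, 43, 39, 36, 22, 20, 18, 16 → 8
44 → 43, 39, 36, 22, 20, 18, 16 → 7
43 → 39, 36, 22, 20, 18, 16 → 6
39 → 36, 22, 20, 18, 16 → 5
36 → 22, 20, 18, 16 → 4
22 → 20, 18, 16 → 3
20 → 18, 16 → 2
18 → 16 → 1
16 → none → 0
Sum: 10 + 9 + 8 + 7 + 6 + 5 + 4 + 3 + 2 + 1 + 0 = 55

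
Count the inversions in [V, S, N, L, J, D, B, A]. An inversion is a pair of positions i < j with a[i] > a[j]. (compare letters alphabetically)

28

Count, for each position, how many later elements it exceeds:
V: 7
S: 6
N: 5
L: 4
J: 3
D: 2
B: 1
A: 0
Sum: 7 + 6 + 5 + 4 + 3 + 2 + 1 + 0 = 28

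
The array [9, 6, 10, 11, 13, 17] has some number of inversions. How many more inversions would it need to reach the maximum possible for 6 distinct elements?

14 inversions short

Maximum inversions for 6 distinct elements is C(6, 2) = 6·5/2 = 15.
Current inversions — for each element, count later smaller elements:
9: 1
6: 0
10: 0
11: 0
13: 0
17: 0
Current total: 1 + 0 + 0 + 0 + 0 + 0 = 1
Shortfall: 15 − 1 = 14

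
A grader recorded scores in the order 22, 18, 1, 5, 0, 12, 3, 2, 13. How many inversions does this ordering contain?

There are 22 inversions.

Element-by-element contributions:
22: 8
18: 7
1: 1
5: 3
0: 0
12: 2
3: 1
2: 0
13: 0
Sum: 8 + 7 + 1 + 3 + 0 + 2 + 1 + 0 + 0 = 22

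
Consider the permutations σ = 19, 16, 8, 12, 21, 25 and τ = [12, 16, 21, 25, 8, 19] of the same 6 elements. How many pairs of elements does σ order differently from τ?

Assign each item its position (1..6) in the first ordering, then rewrite the second ordering as that position sequence:
positions: 19→1, 16→2, 8→3, 12→4, 21→5, 25→6
second ordering as positions: [4, 2, 5, 6, 3, 1]
Discordant pairs = inversions in this position sequence.
4: 2, 3, 1 → 3
2: 1 → 1
5: 3, 1 → 2
6: 3, 1 → 2
3: 1 → 1
1: 0
Total: 3 + 1 + 2 + 2 + 1 + 0 = 9

9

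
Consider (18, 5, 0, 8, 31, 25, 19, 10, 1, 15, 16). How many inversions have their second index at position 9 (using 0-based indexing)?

The element at index 9 is 15.
Elements before it: 18, 5, 0, 8, 31, 25, 19, 10, 1
Those larger than 15: 18, 31, 25, 19

4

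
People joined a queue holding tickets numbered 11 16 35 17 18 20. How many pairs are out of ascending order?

Listing every pair i<j with a[i]>a[j] (using 0-based positions):
(2,3): 35 > 17
(2,4): 35 > 18
(2,5): 35 > 20
That's 3 pairs.

3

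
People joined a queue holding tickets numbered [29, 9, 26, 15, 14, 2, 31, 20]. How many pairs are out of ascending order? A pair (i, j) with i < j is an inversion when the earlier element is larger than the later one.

Count, for each position, how many later elements it exceeds:
29 → 9, 26, 15, 14, 2, 20 → 6
9 → 2 → 1
26 → 15, 14, 2, 20 → 4
15 → 14, 2 → 2
14 → 2 → 1
2 → none → 0
31 → 20 → 1
20 → none → 0
Sum: 6 + 1 + 4 + 2 + 1 + 0 + 1 + 0 = 15

15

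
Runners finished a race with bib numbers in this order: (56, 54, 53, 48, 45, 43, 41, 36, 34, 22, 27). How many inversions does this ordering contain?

Count, for each position, how many later elements it exceeds:
56: 10
54: 9
53: 8
48: 7
45: 6
43: 5
41: 4
36: 3
34: 2
22: 0
27: 0
Sum: 10 + 9 + 8 + 7 + 6 + 5 + 4 + 3 + 2 + 0 + 0 = 54

Inversions: 54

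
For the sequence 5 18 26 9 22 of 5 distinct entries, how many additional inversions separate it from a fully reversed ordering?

Maximum inversions for 5 distinct elements is C(5, 2) = 5·4/2 = 10.
Current inversions — for each element, count later smaller elements:
5: 0
18: 1
26: 2
9: 0
22: 0
Current total: 0 + 1 + 2 + 0 + 0 = 3
Shortfall: 10 − 3 = 7

7 inversions short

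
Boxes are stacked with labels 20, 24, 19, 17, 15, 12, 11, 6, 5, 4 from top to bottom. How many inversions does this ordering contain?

44 inversions

Count, for each position, how many later elements it exceeds:
20 → 19, 17, 15, 12, 11, 6, 5, 4 → 8
24 → 19, 17, 15, 12, 11, 6, 5, 4 → 8
19 → 17, 15, 12, 11, 6, 5, 4 → 7
17 → 15, 12, 11, 6, 5, 4 → 6
15 → 12, 11, 6, 5, 4 → 5
12 → 11, 6, 5, 4 → 4
11 → 6, 5, 4 → 3
6 → 5, 4 → 2
5 → 4 → 1
4 → none → 0
Sum: 8 + 8 + 7 + 6 + 5 + 4 + 3 + 2 + 1 + 0 = 44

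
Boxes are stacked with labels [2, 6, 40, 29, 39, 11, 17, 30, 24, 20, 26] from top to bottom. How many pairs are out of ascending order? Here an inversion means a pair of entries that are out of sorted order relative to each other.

23

Sweep left to right; for each value list the smaller values that follow it:
2 → none → 0
6 → none → 0
40 → 29, 39, 11, 17, 30, 24, 20, 26 → 8
29 → 11, 17, 24, 20, 26 → 5
39 → 11, 17, 30, 24, 20, 26 → 6
11 → none → 0
17 → none → 0
30 → 24, 20, 26 → 3
24 → 20 → 1
20 → none → 0
26 → none → 0
Sum: 0 + 0 + 8 + 5 + 6 + 0 + 0 + 3 + 1 + 0 + 0 = 23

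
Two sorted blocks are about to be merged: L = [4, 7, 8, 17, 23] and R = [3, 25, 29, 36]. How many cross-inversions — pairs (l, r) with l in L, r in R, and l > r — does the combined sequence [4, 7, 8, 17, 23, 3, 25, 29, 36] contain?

5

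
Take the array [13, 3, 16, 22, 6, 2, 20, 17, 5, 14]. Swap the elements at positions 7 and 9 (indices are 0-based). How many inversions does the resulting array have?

Positions 7 and 9 hold 17 and 14; after swapping, the array is [13, 3, 16, 22, 6, 2, 20, 14, 5, 17].
For each element, count later entries that are smaller:
13: 4
3: 1
16: 4
22: 6
6: 2
2: 0
20: 3
14: 1
5: 0
17: 0
Sum: 4 + 1 + 4 + 6 + 2 + 0 + 3 + 1 + 0 + 0 = 21

21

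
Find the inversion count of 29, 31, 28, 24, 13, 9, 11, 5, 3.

Element-by-element contributions:
29 → 28, 24, 13, 9, 11, 5, 3 → 7
31 → 28, 24, 13, 9, 11, 5, 3 → 7
28 → 24, 13, 9, 11, 5, 3 → 6
24 → 13, 9, 11, 5, 3 → 5
13 → 9, 11, 5, 3 → 4
9 → 5, 3 → 2
11 → 5, 3 → 2
5 → 3 → 1
3 → none → 0
Sum: 7 + 7 + 6 + 5 + 4 + 2 + 2 + 1 + 0 = 34

34 inversions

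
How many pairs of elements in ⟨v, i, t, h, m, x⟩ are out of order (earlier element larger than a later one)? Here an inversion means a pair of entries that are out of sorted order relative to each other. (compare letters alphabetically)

For each element, count later entries that are smaller:
v: 4
i: 1
t: 2
h: 0
m: 0
x: 0
Sum: 4 + 1 + 2 + 0 + 0 + 0 = 7

7 inversions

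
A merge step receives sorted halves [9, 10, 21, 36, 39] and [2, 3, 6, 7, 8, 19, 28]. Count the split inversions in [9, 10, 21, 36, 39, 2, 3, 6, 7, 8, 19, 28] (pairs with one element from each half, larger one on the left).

There are 30 split inversions.

Take each right-half value and tally the left-half values above it:
r = 2: 9, 10, 21, 36, 39 → 5
r = 3: 9, 10, 21, 36, 39 → 5
r = 6: 9, 10, 21, 36, 39 → 5
r = 7: 9, 10, 21, 36, 39 → 5
r = 8: 9, 10, 21, 36, 39 → 5
r = 19: 21, 36, 39 → 3
r = 28: 36, 39 → 2
Cross-inversions: 5 + 5 + 5 + 5 + 5 + 3 + 2 = 30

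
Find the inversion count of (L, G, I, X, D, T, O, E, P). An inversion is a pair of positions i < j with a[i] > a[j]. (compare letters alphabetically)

For each element, count later entries that are smaller:
L: 4
G: 2
I: 2
X: 5
D: 0
T: 3
O: 1
E: 0
P: 0
Sum: 4 + 2 + 2 + 5 + 0 + 3 + 1 + 0 + 0 = 17

17 inversions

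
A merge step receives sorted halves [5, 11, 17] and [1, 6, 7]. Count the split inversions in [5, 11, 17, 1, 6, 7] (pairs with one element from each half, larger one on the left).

7 cross-inversions

Take each right-half value and tally the left-half values above it:
r = 1: 5, 11, 17 → 3
r = 6: 11, 17 → 2
r = 7: 11, 17 → 2
Cross-inversions: 3 + 2 + 2 = 7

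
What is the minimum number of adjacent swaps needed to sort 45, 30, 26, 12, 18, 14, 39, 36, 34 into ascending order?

Each adjacent swap fixes exactly one inversion, so the minimum swap count equals the number of inversions.
Count inversions — for each element, later elements that are smaller:
45: 30, 26, 12, 18, 14, 39, 36, 34 → 8
30: 26, 12, 18, 14 → 4
26: 12, 18, 14 → 3
12: none → 0
18: 14 → 1
14: none → 0
39: 36, 34 → 2
36: 34 → 1
34: none → 0
Total inversions: 8 + 4 + 3 + 0 + 1 + 0 + 2 + 1 + 0 = 19

19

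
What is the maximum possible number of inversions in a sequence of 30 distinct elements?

435

A reversed (strictly descending) arrangement makes every pair an inversion, giving C(30, 2) inversions.
C(30, 2) = 30·29/2 = 435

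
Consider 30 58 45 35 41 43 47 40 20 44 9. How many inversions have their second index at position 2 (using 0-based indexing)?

1 such element

The element at index 2 is 45.
Elements before it: 30, 58
Those larger than 45: 58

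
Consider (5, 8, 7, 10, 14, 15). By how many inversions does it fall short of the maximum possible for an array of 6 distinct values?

Maximum inversions for 6 distinct elements is C(6, 2) = 6·5/2 = 15.
Current inversions — for each element, count later smaller elements:
5: 0
8: 1
7: 0
10: 0
14: 0
15: 0
Current total: 0 + 1 + 0 + 0 + 0 + 0 = 1
Shortfall: 15 − 1 = 14

14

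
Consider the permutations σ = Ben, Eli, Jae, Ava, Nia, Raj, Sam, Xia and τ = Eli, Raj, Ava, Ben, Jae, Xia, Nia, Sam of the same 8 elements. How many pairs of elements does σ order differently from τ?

Assign each item its position (1..8) in the first ordering, then rewrite the second ordering as that position sequence:
positions: Ben→1, Eli→2, Jae→3, Ava→4, Nia→5, Raj→6, Sam→7, Xia→8
second ordering as positions: [2, 6, 4, 1, 3, 8, 5, 7]
Discordant pairs = inversions in this position sequence.
2: 1 → 1
6: 4, 1, 3, 5 → 4
4: 1, 3 → 2
1: 0
3: 0
8: 5, 7 → 2
5: 0
7: 0
Total: 1 + 4 + 2 + 0 + 0 + 2 + 0 + 0 = 9

9 discordant pairs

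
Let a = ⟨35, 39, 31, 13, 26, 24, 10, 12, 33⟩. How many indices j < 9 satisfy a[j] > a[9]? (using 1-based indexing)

The element at index 9 is 33.
Elements before it: 35, 39, 31, 13, 26, 24, 10, 12
Those larger than 33: 35, 39

2 such elements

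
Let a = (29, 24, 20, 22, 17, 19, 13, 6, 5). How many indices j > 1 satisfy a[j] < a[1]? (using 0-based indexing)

The element at index 1 is 24.
Elements after it: 20, 22, 17, 19, 13, 6, 5
Those smaller than 24: 20, 22, 17, 19, 13, 6, 5

7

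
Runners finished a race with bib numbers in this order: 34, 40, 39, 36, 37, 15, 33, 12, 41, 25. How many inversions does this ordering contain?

29

For each element, count later entries that are smaller:
34 → 15, 33, 12, 25 → 4
40 → 39, 36, 37, 15, 33, 12, 25 → 7
39 → 36, 37, 15, 33, 12, 25 → 6
36 → 15, 33, 12, 25 → 4
37 → 15, 33, 12, 25 → 4
15 → 12 → 1
33 → 12, 25 → 2
12 → none → 0
41 → 25 → 1
25 → none → 0
Sum: 4 + 7 + 6 + 4 + 4 + 1 + 2 + 0 + 1 + 0 = 29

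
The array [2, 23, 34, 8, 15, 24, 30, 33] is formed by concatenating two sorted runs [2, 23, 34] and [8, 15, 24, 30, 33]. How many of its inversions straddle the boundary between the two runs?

7

For each element r of the right run, count left-run elements greater than r:
r = 8: 23, 34 → 2
r = 15: 23, 34 → 2
r = 24: 34 → 1
r = 30: 34 → 1
r = 33: 34 → 1
Cross-inversions: 2 + 2 + 1 + 1 + 1 = 7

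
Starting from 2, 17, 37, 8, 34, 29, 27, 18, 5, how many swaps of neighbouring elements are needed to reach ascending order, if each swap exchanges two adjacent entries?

The minimum number of adjacent swaps to sort an array equals its inversion count, since every such swap removes exactly one inversion.
Count inversions — for each element, later elements that are smaller:
2: none → 0
17: 8, 5 → 2
37: 8, 34, 29, 27, 18, 5 → 6
8: 5 → 1
34: 29, 27, 18, 5 → 4
29: 27, 18, 5 → 3
27: 18, 5 → 2
18: 5 → 1
5: none → 0
Total inversions: 0 + 2 + 6 + 1 + 4 + 3 + 2 + 1 + 0 = 19

Adjacent swaps: 19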